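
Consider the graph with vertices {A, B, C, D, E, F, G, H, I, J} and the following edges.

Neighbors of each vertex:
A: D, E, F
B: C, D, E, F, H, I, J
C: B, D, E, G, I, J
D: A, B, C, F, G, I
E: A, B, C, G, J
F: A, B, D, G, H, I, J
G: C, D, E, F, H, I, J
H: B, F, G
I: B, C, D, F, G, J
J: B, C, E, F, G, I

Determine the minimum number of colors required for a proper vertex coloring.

4

B, C, E, J are pairwise adjacent (a clique of size 4), so at least 4 colors are needed.
A valid assignment using 4 colors: A=1, B=1, C=2, D=3, E=4, F=2, G=1, H=3, I=4, J=3. Each edge has distinct colors on its endpoints.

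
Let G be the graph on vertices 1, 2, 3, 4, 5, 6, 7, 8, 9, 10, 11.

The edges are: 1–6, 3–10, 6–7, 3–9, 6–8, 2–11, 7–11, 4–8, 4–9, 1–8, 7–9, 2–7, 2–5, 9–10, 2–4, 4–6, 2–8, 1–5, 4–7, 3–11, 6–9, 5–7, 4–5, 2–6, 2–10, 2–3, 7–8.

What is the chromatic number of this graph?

2, 4, 6, 7, 8 are mutually adjacent (a clique of size 5), so at least 5 colors are needed.
5 colors suffice: color red → {1, 2, 9}; color blue → {3, 7}; color green → {4, 10, 11}; color yellow → {5, 6}; color purple → {8}. No two adjacent vertices share a color.

5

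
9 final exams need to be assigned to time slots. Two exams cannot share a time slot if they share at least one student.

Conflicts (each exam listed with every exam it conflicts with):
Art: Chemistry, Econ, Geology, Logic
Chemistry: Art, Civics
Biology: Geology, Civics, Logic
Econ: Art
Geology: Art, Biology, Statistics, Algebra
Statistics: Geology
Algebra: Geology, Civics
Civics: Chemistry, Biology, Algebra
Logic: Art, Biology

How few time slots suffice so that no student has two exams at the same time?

The cycle Art-Logic-Biology-Civics-Chemistry-Art has odd length 5, so it cannot be 2-colored; at least 3 time slots are needed.
3 time slots suffice: time slot 1 → {Art, Biology, Statistics, Algebra}; time slot 2 → {Econ, Geology, Civics, Logic}; time slot 3 → {Chemistry}. Every pair that conflicts lands in different time slots.

3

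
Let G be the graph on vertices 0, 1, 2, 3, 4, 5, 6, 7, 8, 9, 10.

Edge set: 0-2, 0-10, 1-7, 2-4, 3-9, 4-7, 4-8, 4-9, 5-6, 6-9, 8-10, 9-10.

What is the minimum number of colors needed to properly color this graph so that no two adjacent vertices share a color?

3

The cycle 4-8-10-0-2-4 has odd length 5, so it cannot be 2-colored; at least 3 colors are needed.
A valid assignment using 3 colors: 0=c, 1=b, 2=a, 3=b, 4=b, 5=a, 6=b, 7=a, 8=a, 9=a, 10=b. No two adjacent vertices share a color.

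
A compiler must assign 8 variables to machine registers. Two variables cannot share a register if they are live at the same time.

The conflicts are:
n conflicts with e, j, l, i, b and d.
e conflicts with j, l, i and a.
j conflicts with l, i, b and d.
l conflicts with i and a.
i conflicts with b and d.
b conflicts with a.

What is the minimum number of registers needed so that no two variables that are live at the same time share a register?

5

n, e, j, l, i all conflict with each other, so at least 5 registers are needed.
5 registers suffice: register 1 → {i, a}; register 2 → {j}; register 3 → {n}; register 4 → {e, b, d}; register 5 → {l}. No two conflicting variables share a register.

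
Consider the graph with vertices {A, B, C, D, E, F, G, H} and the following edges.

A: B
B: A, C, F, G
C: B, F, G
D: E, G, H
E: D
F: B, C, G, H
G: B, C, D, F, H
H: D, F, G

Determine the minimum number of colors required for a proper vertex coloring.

B, C, F, G are pairwise adjacent (a clique of size 4), so at least 4 colors are needed.
4 colors suffice: color 1 → {A, E, G}; color 2 → {D, F}; color 3 → {B, H}; color 4 → {C}. No two adjacent vertices share a color.

4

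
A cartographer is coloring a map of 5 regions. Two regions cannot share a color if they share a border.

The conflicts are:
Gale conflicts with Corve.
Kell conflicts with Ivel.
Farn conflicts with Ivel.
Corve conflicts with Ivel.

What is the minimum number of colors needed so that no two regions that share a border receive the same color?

Gale and Corve conflict, so at least 2 colors are needed.
One proper 2-coloring: Gale=1, Kell=2, Farn=2, Corve=2, Ivel=1. Every pair that conflicts lands in different colors.

2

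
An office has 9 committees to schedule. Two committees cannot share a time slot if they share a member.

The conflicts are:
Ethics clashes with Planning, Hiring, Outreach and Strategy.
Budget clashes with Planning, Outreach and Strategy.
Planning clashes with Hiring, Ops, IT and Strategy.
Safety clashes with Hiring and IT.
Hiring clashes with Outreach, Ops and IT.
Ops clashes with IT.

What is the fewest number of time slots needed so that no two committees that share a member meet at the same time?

4

Planning, Hiring, Ops, IT are mutually in conflict, so at least 4 time slots are needed.
4 time slots suffice: time slot 1 → {Hiring, Strategy}; time slot 2 → {Planning, Safety, Outreach}; time slot 3 → {Ethics, Budget, IT}; time slot 4 → {Ops}. Each listed conflict is separated.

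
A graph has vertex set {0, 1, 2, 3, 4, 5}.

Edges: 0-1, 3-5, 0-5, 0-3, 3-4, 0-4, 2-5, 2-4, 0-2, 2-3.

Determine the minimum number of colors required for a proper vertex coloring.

0, 2, 3, 4 are mutually adjacent (a clique of size 4), so at least 4 colors are needed.
4 colors suffice: color a → {0}; color b → {1, 3}; color c → {2}; color d → {4, 5}. Each edge has distinct colors on its endpoints.

4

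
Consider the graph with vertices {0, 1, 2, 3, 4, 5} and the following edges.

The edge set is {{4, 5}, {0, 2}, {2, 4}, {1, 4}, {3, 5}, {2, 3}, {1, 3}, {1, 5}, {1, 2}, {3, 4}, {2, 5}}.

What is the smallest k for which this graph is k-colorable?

5

1, 2, 3, 4, 5 are pairwise adjacent (a clique of size 5), so at least 5 colors are needed.
5 colors suffice: color a → {2}; color b → {0, 5}; color c → {3}; color d → {4}; color e → {1}. Every edge joins two different colors.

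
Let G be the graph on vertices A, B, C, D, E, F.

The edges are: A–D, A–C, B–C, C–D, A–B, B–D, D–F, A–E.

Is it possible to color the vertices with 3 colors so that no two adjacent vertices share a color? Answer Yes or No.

A, B, C, D are pairwise adjacent (a clique of size 4), so at least 4 colors are needed.
So 3 colors are not enough.

No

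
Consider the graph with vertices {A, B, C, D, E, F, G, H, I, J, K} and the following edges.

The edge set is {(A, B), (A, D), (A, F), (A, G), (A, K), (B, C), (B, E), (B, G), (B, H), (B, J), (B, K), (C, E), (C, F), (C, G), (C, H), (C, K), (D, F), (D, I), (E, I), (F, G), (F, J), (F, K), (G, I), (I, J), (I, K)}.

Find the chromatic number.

3

A, D, F are pairwise adjacent, so at least 3 colors are needed.
3 colors suffice: color 1 → {B, F, I}; color 2 → {A, C, J}; color 3 → {D, E, G, H, K}. Each edge has distinct colors on its endpoints.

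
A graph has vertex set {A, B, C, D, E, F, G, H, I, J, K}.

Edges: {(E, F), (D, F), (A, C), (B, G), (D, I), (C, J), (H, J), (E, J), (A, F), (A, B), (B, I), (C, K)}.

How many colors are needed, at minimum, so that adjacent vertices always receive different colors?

3

The cycle D-I-B-A-F-D has odd length 5, so it cannot be 2-colored; at least 3 colors are needed.
3 colors suffice: A=3, B=1, C=2, D=2, E=2, F=1, G=2, H=2, I=3, J=1, K=1. Each edge has distinct colors on its endpoints.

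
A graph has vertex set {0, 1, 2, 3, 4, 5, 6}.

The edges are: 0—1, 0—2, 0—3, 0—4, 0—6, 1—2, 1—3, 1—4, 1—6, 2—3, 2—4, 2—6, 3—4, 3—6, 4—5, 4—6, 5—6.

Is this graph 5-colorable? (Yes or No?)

No

0, 1, 2, 3, 4, 6 form a clique, so at least 6 colors are needed.
So 5 colors are not enough.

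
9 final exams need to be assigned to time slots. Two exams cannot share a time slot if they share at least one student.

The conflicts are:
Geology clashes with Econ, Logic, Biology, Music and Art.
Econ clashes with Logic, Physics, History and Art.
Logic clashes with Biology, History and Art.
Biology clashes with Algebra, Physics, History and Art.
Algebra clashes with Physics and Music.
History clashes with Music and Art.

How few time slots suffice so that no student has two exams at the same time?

Geology, Econ, Logic, Art all conflict with each other, so at least 4 time slots are needed.
A valid assignment using 4 time slots: Geology=2, Econ=1, Logic=4, Biology=1, Algebra=2, Physics=3, History=2, Music=1, Art=3. Every pair that conflicts lands in different time slots.

4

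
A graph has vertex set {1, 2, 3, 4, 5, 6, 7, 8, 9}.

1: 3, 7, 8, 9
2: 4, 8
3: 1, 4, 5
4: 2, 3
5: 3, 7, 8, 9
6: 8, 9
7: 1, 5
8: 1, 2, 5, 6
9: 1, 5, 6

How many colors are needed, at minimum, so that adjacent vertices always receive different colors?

3

The cycle 4-3-1-8-2-4 has odd length 5, so it cannot be 2-colored; at least 3 colors are needed.
One proper 3-coloring: 1=red, 2=red, 3=blue, 4=green, 5=red, 6=red, 7=blue, 8=blue, 9=blue. Every edge joins two different colors.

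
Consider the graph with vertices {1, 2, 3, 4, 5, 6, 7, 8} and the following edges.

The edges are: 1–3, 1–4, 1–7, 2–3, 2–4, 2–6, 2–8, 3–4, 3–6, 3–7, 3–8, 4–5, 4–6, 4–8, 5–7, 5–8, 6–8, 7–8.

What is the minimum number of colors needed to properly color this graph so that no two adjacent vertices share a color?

2, 3, 4, 6, 8 are pairwise adjacent (a clique of size 5), so at least 5 colors are needed.
One proper 5-coloring: 1=c, 2=d, 3=a, 4=b, 5=a, 6=e, 7=b, 8=c. No two adjacent vertices share a color.

5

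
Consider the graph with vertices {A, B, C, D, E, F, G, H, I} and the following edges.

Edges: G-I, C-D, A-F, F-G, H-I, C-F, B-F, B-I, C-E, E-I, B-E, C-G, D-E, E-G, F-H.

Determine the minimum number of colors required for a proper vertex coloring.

E, G, I are mutually adjacent, so at least 3 colors are needed.
A valid assignment using 3 colors: A=2, B=2, C=3, D=2, E=1, F=1, G=2, H=2, I=3. No two adjacent vertices share a color.

3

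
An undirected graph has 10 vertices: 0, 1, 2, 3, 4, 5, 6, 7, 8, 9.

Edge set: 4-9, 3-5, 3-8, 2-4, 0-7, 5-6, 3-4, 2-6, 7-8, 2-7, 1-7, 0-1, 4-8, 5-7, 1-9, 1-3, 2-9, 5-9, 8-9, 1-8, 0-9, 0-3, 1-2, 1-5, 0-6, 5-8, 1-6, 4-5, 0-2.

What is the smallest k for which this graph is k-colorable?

4

0, 1, 2, 7 are pairwise adjacent (a clique of size 4), so at least 4 colors are needed.
One proper 4-coloring: 0=blue, 1=red, 2=green, 3=yellow, 4=red, 5=blue, 6=yellow, 7=yellow, 8=green, 9=yellow. No two adjacent vertices share a color.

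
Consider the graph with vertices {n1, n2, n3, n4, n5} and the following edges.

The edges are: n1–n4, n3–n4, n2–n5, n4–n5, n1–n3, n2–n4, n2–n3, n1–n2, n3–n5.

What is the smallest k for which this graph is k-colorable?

4

n1, n2, n3, n4 are mutually adjacent (a clique of size 4), so at least 4 colors are needed.
4 colors suffice: color 1 → {n3}; color 2 → {n2}; color 3 → {n4}; color 4 → {n1, n5}. Each edge has distinct colors on its endpoints.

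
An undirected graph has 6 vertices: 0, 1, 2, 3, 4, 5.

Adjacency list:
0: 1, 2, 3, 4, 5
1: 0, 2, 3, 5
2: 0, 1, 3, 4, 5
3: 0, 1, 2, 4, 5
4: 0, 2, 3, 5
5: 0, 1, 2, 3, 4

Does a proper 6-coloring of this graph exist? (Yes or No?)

Yes

The chromatic number is 5. 0, 1, 2, 3, 5 are mutually adjacent (a clique of size 5), so at least 5 colors are needed.
One proper 5-coloring: 0=a, 1=e, 2=b, 3=c, 4=e, 5=d.
Since 6 ≥ 5, a proper 6-coloring certainly exists.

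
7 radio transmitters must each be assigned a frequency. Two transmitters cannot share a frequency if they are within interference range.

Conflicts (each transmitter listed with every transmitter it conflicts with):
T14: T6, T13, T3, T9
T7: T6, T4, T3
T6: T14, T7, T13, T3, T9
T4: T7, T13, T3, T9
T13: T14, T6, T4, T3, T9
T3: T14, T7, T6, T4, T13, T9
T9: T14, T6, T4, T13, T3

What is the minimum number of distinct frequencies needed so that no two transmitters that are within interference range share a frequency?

T14, T6, T13, T3, T9 are mutually in conflict, so at least 5 frequencies are needed.
Using 5 frequencies: T14=5, T7=2, T6=4, T4=4, T13=3, T3=1, T9=2. Each listed conflict is separated.

5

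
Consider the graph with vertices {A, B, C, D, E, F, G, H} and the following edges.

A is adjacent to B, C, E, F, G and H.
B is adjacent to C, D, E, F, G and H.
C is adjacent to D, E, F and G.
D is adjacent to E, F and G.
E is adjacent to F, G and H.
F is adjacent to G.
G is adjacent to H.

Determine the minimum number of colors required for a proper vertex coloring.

A, B, C, E, F, G are mutually adjacent (a clique of size 6), so at least 6 colors are needed.
6 colors suffice: color 1 → {B}; color 2 → {E}; color 3 → {G}; color 4 → {A, D}; color 5 → {F, H}; color 6 → {C}. Each edge has distinct colors on its endpoints.

6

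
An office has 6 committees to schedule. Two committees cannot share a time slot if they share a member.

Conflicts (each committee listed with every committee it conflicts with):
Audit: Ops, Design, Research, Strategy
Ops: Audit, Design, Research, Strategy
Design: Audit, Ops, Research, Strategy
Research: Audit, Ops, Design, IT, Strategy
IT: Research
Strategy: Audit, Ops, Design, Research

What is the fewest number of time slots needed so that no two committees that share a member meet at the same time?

5

Audit, Ops, Design, Research, Strategy all conflict with each other, so at least 5 time slots are needed.
5 time slots suffice: time slot 1 → {Research}; time slot 2 → {Design, IT}; time slot 3 → {Ops}; time slot 4 → {Strategy}; time slot 5 → {Audit}. No two conflicting committees share a time slot.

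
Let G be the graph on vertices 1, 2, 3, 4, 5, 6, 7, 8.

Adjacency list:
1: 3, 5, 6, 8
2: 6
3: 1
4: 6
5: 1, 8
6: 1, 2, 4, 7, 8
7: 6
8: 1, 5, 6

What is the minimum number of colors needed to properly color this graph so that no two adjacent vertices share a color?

3

1, 5, 8 form a triangle, so at least 3 colors are needed.
3 colors suffice: color a → {3, 5, 6}; color b → {1, 2, 4, 7}; color c → {8}. No two adjacent vertices share a color.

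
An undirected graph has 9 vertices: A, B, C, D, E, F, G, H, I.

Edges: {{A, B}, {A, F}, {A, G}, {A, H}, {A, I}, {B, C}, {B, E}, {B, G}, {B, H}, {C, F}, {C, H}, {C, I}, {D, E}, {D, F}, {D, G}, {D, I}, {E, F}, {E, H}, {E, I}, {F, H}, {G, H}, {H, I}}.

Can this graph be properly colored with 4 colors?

Yes

The chromatic number is 4. A, B, G, H are mutually adjacent (a clique of size 4), so at least 4 colors are needed.
4 colors suffice: A=3, B=2, C=3, D=1, E=3, F=2, G=4, H=1, I=2.
That is already a proper 4-coloring.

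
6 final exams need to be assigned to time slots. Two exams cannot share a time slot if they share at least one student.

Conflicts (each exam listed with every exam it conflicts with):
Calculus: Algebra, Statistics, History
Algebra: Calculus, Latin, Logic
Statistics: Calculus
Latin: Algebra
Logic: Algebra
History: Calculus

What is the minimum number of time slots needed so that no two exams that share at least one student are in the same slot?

Algebra and Latin conflict, so at least 2 time slots are needed.
2 time slots suffice: time slot 1 → {Algebra, Statistics, History}; time slot 2 → {Calculus, Latin, Logic}. Each listed conflict is separated.

2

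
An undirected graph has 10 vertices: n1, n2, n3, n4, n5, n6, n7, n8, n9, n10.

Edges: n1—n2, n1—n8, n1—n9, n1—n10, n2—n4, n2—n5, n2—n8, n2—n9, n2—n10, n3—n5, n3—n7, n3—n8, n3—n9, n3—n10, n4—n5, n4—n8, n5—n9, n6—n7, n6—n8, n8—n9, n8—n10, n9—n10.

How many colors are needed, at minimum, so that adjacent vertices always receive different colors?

n1, n2, n8, n9, n10 are pairwise adjacent (a clique of size 5), so at least 5 colors are needed.
5 colors suffice: color red → {n5, n7, n8}; color blue → {n2, n3, n6}; color green → {n4, n9}; color yellow → {n10}; color purple → {n1}. No two adjacent vertices share a color.

5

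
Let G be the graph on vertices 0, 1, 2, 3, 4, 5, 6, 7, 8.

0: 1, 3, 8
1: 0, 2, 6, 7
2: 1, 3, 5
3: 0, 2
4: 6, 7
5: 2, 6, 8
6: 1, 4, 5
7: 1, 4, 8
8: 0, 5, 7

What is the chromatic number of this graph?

The cycle 8-0-1-2-5-8 has odd length 5, so it cannot be 2-colored; at least 3 colors are needed.
A valid assignment using 3 colors: 0=blue, 1=red, 2=blue, 3=red, 4=red, 5=green, 6=blue, 7=blue, 8=red. Every edge joins two different colors.

3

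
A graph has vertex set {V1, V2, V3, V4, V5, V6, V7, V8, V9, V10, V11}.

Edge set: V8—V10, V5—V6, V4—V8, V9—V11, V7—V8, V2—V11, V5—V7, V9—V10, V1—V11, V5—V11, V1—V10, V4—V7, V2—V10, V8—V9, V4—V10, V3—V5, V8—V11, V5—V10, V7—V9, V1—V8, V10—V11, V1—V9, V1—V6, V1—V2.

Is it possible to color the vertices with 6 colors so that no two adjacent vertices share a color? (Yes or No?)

The chromatic number is 5. V1, V8, V9, V10, V11 are mutually adjacent (a clique of size 5), so at least 5 colors are needed.
5 colors suffice: color red → {V3, V6, V7, V10}; color blue → {V4, V11}; color green → {V2, V5, V8}; color yellow → {V1}; color purple → {V9}.
Since 6 ≥ 5, a proper 6-coloring certainly exists.

Yes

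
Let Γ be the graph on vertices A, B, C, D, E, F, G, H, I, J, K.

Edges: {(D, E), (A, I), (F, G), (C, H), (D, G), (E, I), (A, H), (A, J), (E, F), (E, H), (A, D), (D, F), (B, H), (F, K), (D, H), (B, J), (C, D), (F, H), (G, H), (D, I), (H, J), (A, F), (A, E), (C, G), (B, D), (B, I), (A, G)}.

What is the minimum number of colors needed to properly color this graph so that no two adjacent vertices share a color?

A, D, E, F, H form a clique, so at least 5 colors are needed.
5 colors suffice: color red → {D, J, K}; color blue → {H, I}; color green → {A, B, C}; color yellow → {F}; color purple → {E, G}. Each edge has distinct colors on its endpoints.

5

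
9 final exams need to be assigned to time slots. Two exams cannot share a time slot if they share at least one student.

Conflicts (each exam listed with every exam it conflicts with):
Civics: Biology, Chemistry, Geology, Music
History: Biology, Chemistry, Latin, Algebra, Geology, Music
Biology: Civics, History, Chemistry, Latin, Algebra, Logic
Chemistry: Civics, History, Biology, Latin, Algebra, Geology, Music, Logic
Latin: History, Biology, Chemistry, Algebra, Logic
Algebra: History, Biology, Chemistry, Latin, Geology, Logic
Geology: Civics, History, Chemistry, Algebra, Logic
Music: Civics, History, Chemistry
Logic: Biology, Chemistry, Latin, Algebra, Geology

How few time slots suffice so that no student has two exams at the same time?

5

History, Biology, Chemistry, Latin, Algebra are mutually in conflict, so at least 5 time slots are needed.
Using 5 time slots: Civics=2, History=2, Biology=3, Chemistry=1, Latin=5, Algebra=4, Geology=3, Music=3, Logic=2. No two conflicting exams share a time slot.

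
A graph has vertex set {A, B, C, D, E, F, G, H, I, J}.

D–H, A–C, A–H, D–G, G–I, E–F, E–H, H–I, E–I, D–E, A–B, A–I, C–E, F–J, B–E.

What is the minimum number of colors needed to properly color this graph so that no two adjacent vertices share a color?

3

E, H, I are mutually adjacent, so at least 3 colors are needed.
A valid assignment using 3 colors: A=1, B=2, C=2, D=2, E=1, F=2, G=1, H=3, I=2, J=1. Every edge joins two different colors.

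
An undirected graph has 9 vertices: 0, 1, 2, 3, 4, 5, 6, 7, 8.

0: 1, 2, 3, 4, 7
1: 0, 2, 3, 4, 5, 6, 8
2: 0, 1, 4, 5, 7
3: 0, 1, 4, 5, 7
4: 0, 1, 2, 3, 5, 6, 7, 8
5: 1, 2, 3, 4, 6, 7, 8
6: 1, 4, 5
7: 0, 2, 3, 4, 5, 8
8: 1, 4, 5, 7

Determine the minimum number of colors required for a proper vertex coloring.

4

1, 2, 4, 5 form a clique, so at least 4 colors are needed.
A valid assignment using 4 colors: 0=blue, 1=green, 2=yellow, 3=yellow, 4=red, 5=blue, 6=yellow, 7=green, 8=yellow. Every edge joins two different colors.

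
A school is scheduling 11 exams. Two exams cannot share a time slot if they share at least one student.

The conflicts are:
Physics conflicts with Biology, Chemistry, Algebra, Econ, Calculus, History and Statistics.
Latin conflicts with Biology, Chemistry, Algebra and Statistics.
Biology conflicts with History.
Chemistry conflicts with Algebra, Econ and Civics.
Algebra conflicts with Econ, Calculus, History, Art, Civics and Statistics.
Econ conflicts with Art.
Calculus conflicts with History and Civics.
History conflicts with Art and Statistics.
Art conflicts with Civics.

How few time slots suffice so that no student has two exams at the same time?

Physics, Algebra, Calculus, History are mutually in conflict, so at least 4 time slots are needed.
Using 4 time slots: Physics=2, Latin=2, Biology=1, Chemistry=4, Algebra=1, Econ=3, Calculus=4, History=3, Art=4, Civics=2, Statistics=4. Every pair that conflicts lands in different time slots.

4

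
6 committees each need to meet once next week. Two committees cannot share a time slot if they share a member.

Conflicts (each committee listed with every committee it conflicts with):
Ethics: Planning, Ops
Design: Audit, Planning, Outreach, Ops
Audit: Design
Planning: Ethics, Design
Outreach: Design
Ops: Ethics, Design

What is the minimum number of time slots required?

2

Ethics and Ops conflict, so at least 2 time slots are needed.
2 time slots suffice: time slot 1 → {Ethics, Design}; time slot 2 → {Audit, Planning, Outreach, Ops}. No two conflicting committees share a time slot.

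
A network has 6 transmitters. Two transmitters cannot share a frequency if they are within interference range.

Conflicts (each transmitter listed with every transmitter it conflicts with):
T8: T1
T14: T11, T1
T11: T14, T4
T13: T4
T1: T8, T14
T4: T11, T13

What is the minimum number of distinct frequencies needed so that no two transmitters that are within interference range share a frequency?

2

T14 and T11 conflict, so at least 2 frequencies are needed.
2 frequencies suffice: frequency 1 → {T11, T13, T1}; frequency 2 → {T8, T14, T4}. Each listed conflict is separated.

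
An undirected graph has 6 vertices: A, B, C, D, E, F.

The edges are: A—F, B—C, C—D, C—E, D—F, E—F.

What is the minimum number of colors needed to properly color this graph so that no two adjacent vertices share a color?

B and C are adjacent, so at least 2 colors are needed.
2 colors suffice: color red → {C, F}; color blue → {A, B, D, E}. No two adjacent vertices share a color.

2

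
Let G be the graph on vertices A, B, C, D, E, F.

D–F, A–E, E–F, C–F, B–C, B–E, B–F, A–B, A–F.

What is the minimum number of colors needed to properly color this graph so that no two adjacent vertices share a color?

A, B, E, F are pairwise adjacent (a clique of size 4), so at least 4 colors are needed.
4 colors suffice: A=green, B=blue, C=green, D=blue, E=yellow, F=red. Every edge joins two different colors.

4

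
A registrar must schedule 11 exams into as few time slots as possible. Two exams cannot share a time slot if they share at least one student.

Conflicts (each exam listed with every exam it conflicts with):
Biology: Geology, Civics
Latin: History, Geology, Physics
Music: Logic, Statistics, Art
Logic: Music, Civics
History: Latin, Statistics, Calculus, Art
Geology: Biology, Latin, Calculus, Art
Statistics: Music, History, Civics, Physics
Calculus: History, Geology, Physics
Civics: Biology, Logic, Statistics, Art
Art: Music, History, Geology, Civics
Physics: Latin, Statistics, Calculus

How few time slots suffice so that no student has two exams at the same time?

2

Biology and Civics conflict, so at least 2 time slots are needed.
Using 2 time slots: Biology=2, Latin=2, Music=1, Logic=2, History=1, Geology=1, Statistics=2, Calculus=2, Civics=1, Art=2, Physics=1. Each listed conflict is separated.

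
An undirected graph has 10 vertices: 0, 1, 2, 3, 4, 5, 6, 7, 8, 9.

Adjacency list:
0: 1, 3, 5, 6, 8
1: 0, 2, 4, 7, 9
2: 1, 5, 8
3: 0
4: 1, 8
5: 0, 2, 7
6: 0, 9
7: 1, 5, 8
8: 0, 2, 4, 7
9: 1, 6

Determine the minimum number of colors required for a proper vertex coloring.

2

4 and 8 are adjacent, so at least 2 colors are needed.
2 colors suffice: color a → {1, 3, 5, 6, 8}; color b → {0, 2, 4, 7, 9}. Every edge joins two different colors.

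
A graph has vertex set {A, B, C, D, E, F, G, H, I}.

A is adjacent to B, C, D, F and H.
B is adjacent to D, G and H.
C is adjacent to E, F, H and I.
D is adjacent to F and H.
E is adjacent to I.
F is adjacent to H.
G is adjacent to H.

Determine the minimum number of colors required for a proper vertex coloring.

4

A, C, F, H are pairwise adjacent (a clique of size 4), so at least 4 colors are needed.
4 colors suffice: color 1 → {E, H}; color 2 → {C, D, G}; color 3 → {A, I}; color 4 → {B, F}. No two adjacent vertices share a color.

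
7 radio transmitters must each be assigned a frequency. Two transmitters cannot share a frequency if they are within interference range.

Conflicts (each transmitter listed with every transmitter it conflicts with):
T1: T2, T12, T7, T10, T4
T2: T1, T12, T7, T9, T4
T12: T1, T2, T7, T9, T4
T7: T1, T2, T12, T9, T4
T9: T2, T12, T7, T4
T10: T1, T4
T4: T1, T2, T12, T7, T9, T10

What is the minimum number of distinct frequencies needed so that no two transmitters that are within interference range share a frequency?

5

T2, T12, T7, T9, T4 all conflict with each other, so at least 5 frequencies are needed.
5 frequencies suffice: T1=5, T2=2, T12=4, T7=3, T9=5, T10=2, T4=1. No two conflicting transmitters share a frequency.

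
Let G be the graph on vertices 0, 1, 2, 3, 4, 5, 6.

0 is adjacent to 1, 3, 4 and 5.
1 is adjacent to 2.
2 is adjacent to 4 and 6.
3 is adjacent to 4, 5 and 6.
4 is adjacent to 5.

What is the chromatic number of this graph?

0, 3, 4, 5 are pairwise adjacent (a clique of size 4), so at least 4 colors are needed.
4 colors suffice: 0=green, 1=red, 2=blue, 3=blue, 4=red, 5=yellow, 6=red. Each edge has distinct colors on its endpoints.

4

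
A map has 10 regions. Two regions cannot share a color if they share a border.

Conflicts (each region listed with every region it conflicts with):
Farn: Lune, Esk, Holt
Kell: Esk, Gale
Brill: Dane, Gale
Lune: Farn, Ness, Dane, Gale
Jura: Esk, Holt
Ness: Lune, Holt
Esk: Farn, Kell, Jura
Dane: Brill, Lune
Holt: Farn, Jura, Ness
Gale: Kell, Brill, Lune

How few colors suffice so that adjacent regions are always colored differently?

The cycle Esk-Kell-Gale-Lune-Farn-Esk has odd length 5, so it cannot be 2-colored; at least 3 colors are needed.
3 colors suffice: color 1 → {Brill, Lune, Esk, Holt}; color 2 → {Farn, Jura, Ness, Dane, Gale}; color 3 → {Kell}. Every pair that conflicts lands in different colors.

3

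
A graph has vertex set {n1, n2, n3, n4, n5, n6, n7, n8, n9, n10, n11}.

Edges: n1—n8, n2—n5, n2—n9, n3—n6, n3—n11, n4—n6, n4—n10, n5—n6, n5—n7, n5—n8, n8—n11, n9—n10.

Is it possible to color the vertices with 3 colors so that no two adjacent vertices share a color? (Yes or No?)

Yes

The chromatic number is 3. The cycle n3-n6-n5-n8-n11-n3 has odd length 5, so it cannot be 2-colored; at least 3 colors are needed.
3 colors suffice: color red → {n1, n4, n5, n9, n11}; color blue → {n2, n6, n7, n8, n10}; color green → {n3}.
That is already a proper 3-coloring.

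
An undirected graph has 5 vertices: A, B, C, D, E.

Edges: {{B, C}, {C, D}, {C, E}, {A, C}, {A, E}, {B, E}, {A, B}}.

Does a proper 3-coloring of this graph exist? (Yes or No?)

A, B, C, E are pairwise adjacent (a clique of size 4), so at least 4 colors are needed.
So 3 colors are not enough.

No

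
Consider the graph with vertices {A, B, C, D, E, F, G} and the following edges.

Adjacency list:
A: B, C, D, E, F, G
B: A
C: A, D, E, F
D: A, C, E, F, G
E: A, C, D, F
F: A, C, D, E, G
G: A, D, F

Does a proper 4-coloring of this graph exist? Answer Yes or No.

A, C, D, E, F are pairwise adjacent (a clique of size 5), so at least 5 colors are needed.
So 4 colors are not enough.

No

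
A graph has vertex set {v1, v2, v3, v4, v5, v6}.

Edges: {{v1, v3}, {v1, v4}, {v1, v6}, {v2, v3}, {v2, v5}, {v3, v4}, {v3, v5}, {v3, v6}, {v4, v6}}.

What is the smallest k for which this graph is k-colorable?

v1, v3, v4, v6 are pairwise adjacent (a clique of size 4), so at least 4 colors are needed.
4 colors suffice: color red → {v3}; color blue → {v2, v6}; color green → {v1, v5}; color yellow → {v4}. Every edge joins two different colors.

4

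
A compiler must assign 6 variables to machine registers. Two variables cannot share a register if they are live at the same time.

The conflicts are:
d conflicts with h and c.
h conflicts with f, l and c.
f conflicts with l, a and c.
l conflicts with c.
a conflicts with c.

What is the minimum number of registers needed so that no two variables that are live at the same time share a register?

h, f, l, c pairwise conflict, so at least 4 registers are needed.
4 registers suffice: register 1 → {c}; register 2 → {d, f}; register 3 → {h, a}; register 4 → {l}. Every pair that conflicts lands in different registers.

4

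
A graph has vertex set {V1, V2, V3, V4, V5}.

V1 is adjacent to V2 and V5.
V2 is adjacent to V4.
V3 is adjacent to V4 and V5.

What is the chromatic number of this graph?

3

The cycle V2-V1-V5-V3-V4-V2 has odd length 5, so it cannot be 2-colored; at least 3 colors are needed.
3 colors suffice: color 1 → {V4, V5}; color 2 → {V1, V3}; color 3 → {V2}. Each edge has distinct colors on its endpoints.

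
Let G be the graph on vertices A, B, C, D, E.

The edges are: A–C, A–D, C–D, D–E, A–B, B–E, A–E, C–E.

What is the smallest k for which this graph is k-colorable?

A, C, D, E are mutually adjacent (a clique of size 4), so at least 4 colors are needed.
One proper 4-coloring: A=2, B=3, C=4, D=3, E=1. Each edge has distinct colors on its endpoints.

4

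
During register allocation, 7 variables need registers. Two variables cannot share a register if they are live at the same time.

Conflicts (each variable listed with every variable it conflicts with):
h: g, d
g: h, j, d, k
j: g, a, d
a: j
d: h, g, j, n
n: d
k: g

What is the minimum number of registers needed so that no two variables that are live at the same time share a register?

h, g, d all conflict with each other, so at least 3 registers are needed.
3 registers suffice: register 1 → {a, d, k}; register 2 → {g, n}; register 3 → {h, j}. No two conflicting variables share a register.

3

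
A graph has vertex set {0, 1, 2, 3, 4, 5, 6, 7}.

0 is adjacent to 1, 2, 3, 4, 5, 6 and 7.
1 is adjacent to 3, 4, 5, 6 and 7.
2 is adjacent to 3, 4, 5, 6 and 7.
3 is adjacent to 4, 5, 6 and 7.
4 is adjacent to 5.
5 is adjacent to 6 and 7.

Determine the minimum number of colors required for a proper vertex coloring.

5

0, 2, 3, 5, 7 form a clique, so at least 5 colors are needed.
5 colors suffice: color a → {5}; color b → {3}; color c → {0}; color d → {1, 2}; color e → {4, 6, 7}. Each edge has distinct colors on its endpoints.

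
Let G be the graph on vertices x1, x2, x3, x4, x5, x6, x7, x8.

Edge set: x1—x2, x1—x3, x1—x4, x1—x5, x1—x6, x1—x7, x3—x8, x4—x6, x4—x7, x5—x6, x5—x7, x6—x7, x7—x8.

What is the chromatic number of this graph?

x1, x5, x6, x7 are mutually adjacent (a clique of size 4), so at least 4 colors are needed.
4 colors suffice: color 1 → {x1, x8}; color 2 → {x2, x3, x7}; color 3 → {x6}; color 4 → {x4, x5}. Every edge joins two different colors.

4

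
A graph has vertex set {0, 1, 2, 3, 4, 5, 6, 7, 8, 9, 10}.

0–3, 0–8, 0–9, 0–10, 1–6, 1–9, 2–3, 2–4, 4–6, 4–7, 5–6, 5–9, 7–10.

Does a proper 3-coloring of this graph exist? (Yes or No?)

Yes

The chromatic number is 3. The cycle 6-4-2-3-0-9-1-6 has odd length 7, so it cannot be 2-colored; at least 3 colors are needed.
One proper 3-coloring: 0=a, 1=c, 2=a, 3=b, 4=b, 5=c, 6=a, 7=a, 8=b, 9=b, 10=b.
That is already a proper 3-coloring.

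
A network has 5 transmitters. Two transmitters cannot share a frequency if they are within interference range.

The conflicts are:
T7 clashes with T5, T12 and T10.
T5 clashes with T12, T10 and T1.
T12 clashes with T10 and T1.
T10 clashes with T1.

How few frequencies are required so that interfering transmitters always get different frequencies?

4

T5, T12, T10, T1 all conflict with each other, so at least 4 frequencies are needed.
A valid assignment using 4 frequencies: T7=4, T5=1, T12=2, T10=3, T1=4. Every pair that conflicts lands in different frequencies.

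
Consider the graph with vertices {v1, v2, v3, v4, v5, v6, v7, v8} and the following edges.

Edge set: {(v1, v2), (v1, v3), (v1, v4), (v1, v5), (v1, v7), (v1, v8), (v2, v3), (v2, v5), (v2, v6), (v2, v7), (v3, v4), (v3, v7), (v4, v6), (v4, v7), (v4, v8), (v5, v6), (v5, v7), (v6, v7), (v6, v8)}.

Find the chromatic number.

v2, v5, v6, v7 form a clique, so at least 4 colors are needed.
4 colors suffice: color 1 → {v1, v6}; color 2 → {v7, v8}; color 3 → {v2, v4}; color 4 → {v3, v5}. Each edge has distinct colors on its endpoints.

4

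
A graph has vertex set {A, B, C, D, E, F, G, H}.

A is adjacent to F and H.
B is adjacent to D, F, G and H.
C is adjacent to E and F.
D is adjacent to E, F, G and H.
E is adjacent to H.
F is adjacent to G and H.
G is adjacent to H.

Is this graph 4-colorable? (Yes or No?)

No

B, D, F, G, H are pairwise adjacent (a clique of size 5), so at least 5 colors are needed.
So 4 colors are not enough.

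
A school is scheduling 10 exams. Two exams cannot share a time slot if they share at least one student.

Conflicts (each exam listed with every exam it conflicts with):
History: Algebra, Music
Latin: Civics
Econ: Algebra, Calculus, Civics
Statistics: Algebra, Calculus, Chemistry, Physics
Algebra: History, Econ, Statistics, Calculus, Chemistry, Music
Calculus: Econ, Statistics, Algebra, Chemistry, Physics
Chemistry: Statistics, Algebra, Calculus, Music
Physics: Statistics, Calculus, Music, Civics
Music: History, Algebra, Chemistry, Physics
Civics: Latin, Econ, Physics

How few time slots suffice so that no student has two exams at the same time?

4

Statistics, Algebra, Calculus, Chemistry pairwise conflict, so at least 4 time slots are needed.
Using 4 time slots: History=3, Latin=1, Econ=3, Statistics=4, Algebra=1, Calculus=2, Chemistry=3, Physics=1, Music=2, Civics=2. No two conflicting exams share a time slot.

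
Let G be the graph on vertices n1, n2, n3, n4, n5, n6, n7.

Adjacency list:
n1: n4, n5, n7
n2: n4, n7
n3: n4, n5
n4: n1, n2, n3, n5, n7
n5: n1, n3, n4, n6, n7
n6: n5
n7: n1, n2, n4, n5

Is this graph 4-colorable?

Yes

The chromatic number is 4. n1, n4, n5, n7 are pairwise adjacent (a clique of size 4), so at least 4 colors are needed.
4 colors suffice: color 1 → {n2, n5}; color 2 → {n4, n6}; color 3 → {n3, n7}; color 4 → {n1}.
That is already a proper 4-coloring.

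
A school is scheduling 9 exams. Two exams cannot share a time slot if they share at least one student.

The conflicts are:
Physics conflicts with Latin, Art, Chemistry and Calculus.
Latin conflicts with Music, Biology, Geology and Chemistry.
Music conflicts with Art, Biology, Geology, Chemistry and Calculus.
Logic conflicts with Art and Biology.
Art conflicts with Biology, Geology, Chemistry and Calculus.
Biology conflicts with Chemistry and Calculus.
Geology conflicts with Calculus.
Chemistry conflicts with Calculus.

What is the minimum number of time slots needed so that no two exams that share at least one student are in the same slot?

5

Music, Art, Biology, Chemistry, Calculus pairwise conflict, so at least 5 time slots are needed.
Using 5 time slots: Physics=4, Latin=1, Music=4, Logic=2, Art=1, Biology=5, Geology=2, Chemistry=2, Calculus=3. Each listed conflict is separated.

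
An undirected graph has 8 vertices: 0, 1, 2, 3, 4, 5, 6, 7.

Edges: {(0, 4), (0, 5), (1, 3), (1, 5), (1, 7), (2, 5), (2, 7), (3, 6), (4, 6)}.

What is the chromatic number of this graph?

2

1 and 5 are adjacent, so at least 2 colors are needed.
A valid assignment using 2 colors: 0=blue, 1=blue, 2=blue, 3=red, 4=red, 5=red, 6=blue, 7=red. Each edge has distinct colors on its endpoints.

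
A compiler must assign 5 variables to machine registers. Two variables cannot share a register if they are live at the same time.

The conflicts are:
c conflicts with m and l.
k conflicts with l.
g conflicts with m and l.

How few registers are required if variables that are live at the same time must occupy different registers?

g and l conflict, so at least 2 registers are needed.
A valid assignment using 2 registers: c=2, k=2, g=2, m=1, l=1. No two conflicting variables share a register.

2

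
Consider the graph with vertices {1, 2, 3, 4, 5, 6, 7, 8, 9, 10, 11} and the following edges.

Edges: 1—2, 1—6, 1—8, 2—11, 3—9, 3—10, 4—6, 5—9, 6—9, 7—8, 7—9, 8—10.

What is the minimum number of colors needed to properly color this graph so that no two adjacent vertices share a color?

3

The cycle 7-9-3-10-8-7 has odd length 5, so it cannot be 2-colored; at least 3 colors are needed.
3 colors suffice: 1=red, 2=blue, 3=blue, 4=red, 5=blue, 6=blue, 7=green, 8=blue, 9=red, 10=red, 11=red. No two adjacent vertices share a color.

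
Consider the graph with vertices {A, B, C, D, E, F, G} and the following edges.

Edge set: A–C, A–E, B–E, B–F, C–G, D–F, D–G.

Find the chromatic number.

The cycle G-C-A-E-B-F-D-G has odd length 7, so it cannot be 2-colored; at least 3 colors are needed.
3 colors suffice: color red → {E, F, G}; color blue → {A, B, D}; color green → {C}. Each edge has distinct colors on its endpoints.

3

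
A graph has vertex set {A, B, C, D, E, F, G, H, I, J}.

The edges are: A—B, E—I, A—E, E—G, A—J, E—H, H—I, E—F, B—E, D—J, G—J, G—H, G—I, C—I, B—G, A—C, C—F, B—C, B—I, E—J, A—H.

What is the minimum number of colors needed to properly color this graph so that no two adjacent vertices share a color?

E, G, H, I are mutually adjacent (a clique of size 4), so at least 4 colors are needed.
A valid assignment using 4 colors: A=2, B=3, C=1, D=1, E=1, F=2, G=2, H=3, I=4, J=3. Each edge has distinct colors on its endpoints.

4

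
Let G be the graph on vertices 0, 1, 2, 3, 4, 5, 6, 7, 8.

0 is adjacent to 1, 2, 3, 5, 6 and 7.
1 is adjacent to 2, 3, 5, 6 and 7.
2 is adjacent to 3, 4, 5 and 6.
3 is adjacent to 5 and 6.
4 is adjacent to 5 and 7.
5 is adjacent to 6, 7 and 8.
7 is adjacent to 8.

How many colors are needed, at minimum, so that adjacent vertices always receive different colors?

0, 1, 2, 3, 5, 6 form a clique, so at least 6 colors are needed.
One proper 6-coloring: 0=b, 1=d, 2=c, 3=e, 4=b, 5=a, 6=f, 7=c, 8=b. Each edge has distinct colors on its endpoints.

6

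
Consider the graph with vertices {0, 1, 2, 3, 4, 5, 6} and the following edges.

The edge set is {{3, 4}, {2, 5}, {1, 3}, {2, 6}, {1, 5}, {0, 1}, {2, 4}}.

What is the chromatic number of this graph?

3

The cycle 3-4-2-5-1-3 has odd length 5, so it cannot be 2-colored; at least 3 colors are needed.
A valid assignment using 3 colors: 0=b, 1=a, 2=a, 3=b, 4=c, 5=b, 6=b. Every edge joins two different colors.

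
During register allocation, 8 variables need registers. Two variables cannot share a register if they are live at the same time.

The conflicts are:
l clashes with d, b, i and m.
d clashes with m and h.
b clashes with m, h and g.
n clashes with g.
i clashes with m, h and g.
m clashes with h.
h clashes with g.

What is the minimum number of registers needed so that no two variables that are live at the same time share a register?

i, h, g pairwise conflict, so at least 3 registers are needed.
Using 3 registers: l=1, d=3, b=3, n=1, i=3, m=2, h=1, g=2. No two conflicting variables share a register.

3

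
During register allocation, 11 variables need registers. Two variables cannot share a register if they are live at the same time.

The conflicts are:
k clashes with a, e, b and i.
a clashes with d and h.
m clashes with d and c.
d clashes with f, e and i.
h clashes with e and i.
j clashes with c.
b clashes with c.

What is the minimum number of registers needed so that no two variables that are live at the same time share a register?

d and f conflict, so at least 2 registers are needed.
Using 2 registers: k=1, a=2, m=2, d=1, h=1, f=2, j=2, e=2, b=2, i=2, c=1. No two conflicting variables share a register.

2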